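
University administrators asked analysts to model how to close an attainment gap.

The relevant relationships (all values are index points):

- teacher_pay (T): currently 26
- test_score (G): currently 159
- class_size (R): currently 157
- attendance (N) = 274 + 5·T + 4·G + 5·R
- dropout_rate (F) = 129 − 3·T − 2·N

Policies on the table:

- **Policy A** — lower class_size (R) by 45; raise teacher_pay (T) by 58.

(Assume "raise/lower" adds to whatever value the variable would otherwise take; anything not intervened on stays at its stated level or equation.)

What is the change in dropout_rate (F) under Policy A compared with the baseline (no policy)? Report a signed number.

Baseline:
  T = 26
  G = 159
  R = 157
  N = 274 + 5·26 + 4·159 + 5·157 = 1825
  F = 129 − 3·26 − 2·1825 = -3599
Policy A (R − 45, T + 58):
  T = 26 + 58 = 84
  G = 159
  R = 157 − 45 = 112
  N = 274 + 5·84 + 4·159 + 5·112 = 1890
  F = 129 − 3·84 − 2·1890 = -3903
Change in F: -3903 − (-3599) = -304

-304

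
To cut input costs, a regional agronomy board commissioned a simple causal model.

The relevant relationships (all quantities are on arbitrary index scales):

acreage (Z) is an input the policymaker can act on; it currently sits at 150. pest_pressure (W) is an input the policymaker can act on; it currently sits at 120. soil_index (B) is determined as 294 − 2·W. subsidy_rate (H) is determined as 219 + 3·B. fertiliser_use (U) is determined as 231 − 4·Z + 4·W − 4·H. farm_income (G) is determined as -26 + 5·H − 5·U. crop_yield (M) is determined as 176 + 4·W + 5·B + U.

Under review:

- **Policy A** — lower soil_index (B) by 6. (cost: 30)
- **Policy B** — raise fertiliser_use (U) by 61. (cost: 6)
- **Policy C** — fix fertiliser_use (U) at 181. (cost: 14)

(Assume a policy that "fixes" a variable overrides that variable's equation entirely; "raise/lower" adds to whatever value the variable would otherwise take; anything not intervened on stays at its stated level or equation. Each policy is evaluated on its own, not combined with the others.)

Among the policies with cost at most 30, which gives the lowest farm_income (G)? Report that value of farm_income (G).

Policy A (B − 6):
  Z = 150
  W = 120
  B = 294 − 2·120 (−6 from intervention) = 48
  H = 219 + 3·48 = 363
  U = 231 − 4·150 + 4·120 − 4·363 = -1341
  G = -26 + 5·363 − 5·(-1341) = 8494
Policy B (U + 61):
  Z = 150
  W = 120
  B = 294 − 2·120 = 54
  H = 219 + 3·54 = 381
  U = 231 − 4·150 + 4·120 − 4·381 (+61 from intervention) = -1352
  G = -26 + 5·381 − 5·(-1352) = 8639
Policy C (U := 181):
  Z = 150
  W = 120
  B = 294 − 2·120 = 54
  H = 219 + 3·54 = 381
  U = 181
  G = -26 + 5·381 − 5·181 = 974
Comparing — Policy A: G=8494, Policy B: G=8639, Policy C: G=974. Lowest is 974 (Policy C).

974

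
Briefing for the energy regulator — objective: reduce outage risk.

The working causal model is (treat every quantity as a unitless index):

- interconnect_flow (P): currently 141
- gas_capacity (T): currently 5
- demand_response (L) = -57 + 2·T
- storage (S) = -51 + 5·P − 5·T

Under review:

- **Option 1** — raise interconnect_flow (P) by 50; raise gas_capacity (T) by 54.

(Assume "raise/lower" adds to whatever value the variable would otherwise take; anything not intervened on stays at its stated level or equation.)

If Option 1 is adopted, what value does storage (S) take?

Option 1 (P + 50, T + 54):
  P = 141 + 50 = 191
  T = 5 + 54 = 59
  S = -51 + 5·191 − 5·59 = 609

609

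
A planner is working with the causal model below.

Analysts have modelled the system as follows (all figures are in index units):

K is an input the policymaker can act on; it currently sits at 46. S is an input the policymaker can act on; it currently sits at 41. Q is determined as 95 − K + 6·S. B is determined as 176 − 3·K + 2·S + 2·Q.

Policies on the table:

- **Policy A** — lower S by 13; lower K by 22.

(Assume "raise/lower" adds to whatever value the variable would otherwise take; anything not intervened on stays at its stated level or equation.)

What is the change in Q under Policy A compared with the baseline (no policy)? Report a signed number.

Baseline:
  K = 46
  S = 41
  Q = 95 − 46 + 6·41 = 295
Policy A (S − 13, K − 22):
  K = 46 − 22 = 24
  S = 41 − 13 = 28
  Q = 95 − 24 + 6·28 = 239
Change in Q: 239 − 295 = -56

-56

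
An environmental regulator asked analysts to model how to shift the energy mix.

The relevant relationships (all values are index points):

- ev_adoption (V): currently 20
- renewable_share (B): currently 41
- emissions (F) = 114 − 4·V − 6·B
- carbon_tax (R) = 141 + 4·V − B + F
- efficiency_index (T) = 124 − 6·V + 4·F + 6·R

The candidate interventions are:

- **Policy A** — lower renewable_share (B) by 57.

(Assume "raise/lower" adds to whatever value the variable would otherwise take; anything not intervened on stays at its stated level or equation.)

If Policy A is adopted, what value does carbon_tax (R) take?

367

Policy A (B − 57):
  V = 20
  B = 41 − 57 = -16
  F = 114 − 4·20 − 6·(-16) = 130
  R = 141 + 4·20 − (-16) + 130 = 367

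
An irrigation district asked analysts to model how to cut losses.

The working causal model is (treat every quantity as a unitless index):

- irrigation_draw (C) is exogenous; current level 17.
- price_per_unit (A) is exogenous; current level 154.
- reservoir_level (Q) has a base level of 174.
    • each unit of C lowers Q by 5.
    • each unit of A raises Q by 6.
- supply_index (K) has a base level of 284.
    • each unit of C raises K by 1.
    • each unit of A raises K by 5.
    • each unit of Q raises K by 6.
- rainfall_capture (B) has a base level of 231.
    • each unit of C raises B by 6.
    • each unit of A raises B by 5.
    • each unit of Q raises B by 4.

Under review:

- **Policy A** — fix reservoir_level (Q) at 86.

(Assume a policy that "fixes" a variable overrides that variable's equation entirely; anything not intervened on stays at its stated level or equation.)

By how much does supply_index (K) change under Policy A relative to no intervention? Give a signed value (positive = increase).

-5562

Baseline:
  C = 17
  A = 154
  Q = 174 − 5·17 + 6·154 = 1013
  K = 284 + 17 + 5·154 + 6·1013 = 7149
Policy A (Q := 86):
  C = 17
  A = 154
  Q = 86
  K = 284 + 17 + 5·154 + 6·86 = 1587
Change in K: 1587 − 7149 = -5562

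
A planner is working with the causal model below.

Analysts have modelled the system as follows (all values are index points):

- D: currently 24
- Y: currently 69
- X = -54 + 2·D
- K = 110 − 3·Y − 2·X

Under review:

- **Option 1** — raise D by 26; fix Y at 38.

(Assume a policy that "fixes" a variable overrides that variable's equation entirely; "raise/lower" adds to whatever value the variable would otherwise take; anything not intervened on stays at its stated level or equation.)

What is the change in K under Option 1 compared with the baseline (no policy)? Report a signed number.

-11

Baseline:
  D = 24
  Y = 69
  X = -54 + 2·24 = -6
  K = 110 − 3·69 − 2·(-6) = -85
Option 1 (D + 26, Y := 38):
  D = 24 + 26 = 50
  Y = 38
  X = -54 + 2·50 = 46
  K = 110 − 3·38 − 2·46 = -96
Change in K: -96 − (-85) = -11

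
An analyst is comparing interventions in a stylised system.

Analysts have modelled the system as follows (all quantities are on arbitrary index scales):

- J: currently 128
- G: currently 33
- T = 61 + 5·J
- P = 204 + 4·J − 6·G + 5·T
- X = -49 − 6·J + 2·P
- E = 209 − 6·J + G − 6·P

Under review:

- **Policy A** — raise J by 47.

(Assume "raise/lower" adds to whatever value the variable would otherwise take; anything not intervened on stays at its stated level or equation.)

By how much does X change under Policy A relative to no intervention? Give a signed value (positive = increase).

Baseline:
  J = 128
  G = 33
  T = 61 + 5·128 = 701
  P = 204 + 4·128 − 6·33 + 5·701 = 4023
  X = -49 − 6·128 + 2·4023 = 7229
Policy A (J + 47):
  J = 128 + 47 = 175
  G = 33
  T = 61 + 5·175 = 936
  P = 204 + 4·175 − 6·33 + 5·936 = 5386
  X = -49 − 6·175 + 2·5386 = 9673
Change in X: 9673 − 7229 = 2444

2444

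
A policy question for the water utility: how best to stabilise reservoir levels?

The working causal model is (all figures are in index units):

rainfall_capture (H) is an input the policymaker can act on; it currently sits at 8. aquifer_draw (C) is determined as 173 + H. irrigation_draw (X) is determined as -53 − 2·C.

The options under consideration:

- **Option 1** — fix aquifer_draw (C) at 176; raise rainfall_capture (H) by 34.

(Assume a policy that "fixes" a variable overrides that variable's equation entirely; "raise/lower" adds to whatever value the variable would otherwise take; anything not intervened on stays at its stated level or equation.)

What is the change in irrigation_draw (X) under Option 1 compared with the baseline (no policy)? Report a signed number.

Baseline:
  H = 8
  C = 173 + 8 = 181
  X = -53 − 2·181 = -415
Option 1 (C := 176, H + 34):
  H = 8 + 34 = 42
  C = 176
  X = -53 − 2·176 = -405
Change in X: -405 − (-415) = 10

10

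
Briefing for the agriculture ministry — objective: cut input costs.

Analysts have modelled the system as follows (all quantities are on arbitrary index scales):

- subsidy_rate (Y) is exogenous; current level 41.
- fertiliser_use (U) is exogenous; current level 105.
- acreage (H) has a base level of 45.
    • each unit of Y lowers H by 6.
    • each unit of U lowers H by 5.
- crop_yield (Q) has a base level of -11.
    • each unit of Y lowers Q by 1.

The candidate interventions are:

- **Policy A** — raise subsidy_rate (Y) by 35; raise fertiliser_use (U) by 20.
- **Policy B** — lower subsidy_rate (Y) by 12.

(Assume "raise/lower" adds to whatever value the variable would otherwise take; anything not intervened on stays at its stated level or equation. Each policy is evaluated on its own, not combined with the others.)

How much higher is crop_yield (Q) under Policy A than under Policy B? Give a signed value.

Policy A (Y + 35, U + 20):
  Y = 41 + 35 = 76
  Q = -11 − 76 = -87
Policy B (Y − 12):
  Y = 41 − 12 = 29
  Q = -11 − 29 = -40
Q: -87 − (-40) = -47

-47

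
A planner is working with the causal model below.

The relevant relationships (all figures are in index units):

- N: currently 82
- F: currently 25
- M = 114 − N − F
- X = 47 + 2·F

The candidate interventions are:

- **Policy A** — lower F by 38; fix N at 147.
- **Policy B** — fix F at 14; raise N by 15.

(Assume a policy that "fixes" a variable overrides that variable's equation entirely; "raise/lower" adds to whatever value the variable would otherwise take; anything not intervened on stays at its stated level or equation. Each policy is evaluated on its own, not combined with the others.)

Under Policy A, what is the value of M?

Policy A (F − 38, N := 147):
  N = 147
  F = 25 − 38 = -13
  M = 114 − 147 − (-13) = -20

-20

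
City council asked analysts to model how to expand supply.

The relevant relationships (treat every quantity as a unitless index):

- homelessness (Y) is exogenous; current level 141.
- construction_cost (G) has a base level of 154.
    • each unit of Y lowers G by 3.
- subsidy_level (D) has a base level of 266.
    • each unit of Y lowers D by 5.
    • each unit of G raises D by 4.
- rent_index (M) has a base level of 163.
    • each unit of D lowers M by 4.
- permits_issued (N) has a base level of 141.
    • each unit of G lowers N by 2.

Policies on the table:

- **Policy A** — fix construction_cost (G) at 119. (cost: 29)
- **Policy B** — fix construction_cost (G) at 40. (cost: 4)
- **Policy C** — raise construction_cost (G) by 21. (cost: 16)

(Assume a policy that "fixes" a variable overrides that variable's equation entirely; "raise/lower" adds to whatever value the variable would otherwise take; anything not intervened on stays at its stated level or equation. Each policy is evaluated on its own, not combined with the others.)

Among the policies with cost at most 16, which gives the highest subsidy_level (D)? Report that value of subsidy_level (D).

-279

Policy B (G := 40):
  Y = 141
  G = 40
  D = 266 − 5·141 + 4·40 = -279
Policy C (G + 21):
  Y = 141
  G = 154 − 3·141 (+21 from intervention) = -248
  D = 266 − 5·141 + 4·(-248) = -1431
Comparing — Policy B: D=-279, Policy C: D=-1431. Highest is -279 (Policy B).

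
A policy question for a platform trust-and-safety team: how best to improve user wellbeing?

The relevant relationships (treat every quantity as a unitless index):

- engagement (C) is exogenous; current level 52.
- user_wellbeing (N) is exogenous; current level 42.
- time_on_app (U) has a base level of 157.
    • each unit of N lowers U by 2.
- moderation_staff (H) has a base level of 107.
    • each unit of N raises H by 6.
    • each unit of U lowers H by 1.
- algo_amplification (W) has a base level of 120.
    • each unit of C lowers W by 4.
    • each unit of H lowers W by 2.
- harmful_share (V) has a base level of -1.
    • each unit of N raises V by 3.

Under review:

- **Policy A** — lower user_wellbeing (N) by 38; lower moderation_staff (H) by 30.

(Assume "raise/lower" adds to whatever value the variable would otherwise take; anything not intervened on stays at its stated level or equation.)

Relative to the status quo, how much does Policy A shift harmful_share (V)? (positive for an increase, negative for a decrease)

Baseline:
  N = 42
  V = -1 + 3·42 = 125
Policy A (N − 38, H − 30):
  N = 42 − 38 = 4
  V = -1 + 3·4 = 11
Change in V: 11 − 125 = -114

-114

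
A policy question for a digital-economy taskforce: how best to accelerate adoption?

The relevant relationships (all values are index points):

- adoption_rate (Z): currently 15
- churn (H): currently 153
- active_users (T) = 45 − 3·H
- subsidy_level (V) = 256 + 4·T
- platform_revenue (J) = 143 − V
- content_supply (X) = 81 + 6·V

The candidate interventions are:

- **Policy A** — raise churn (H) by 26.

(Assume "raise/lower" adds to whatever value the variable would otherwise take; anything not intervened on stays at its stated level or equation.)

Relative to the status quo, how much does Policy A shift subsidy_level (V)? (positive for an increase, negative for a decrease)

-312

Baseline:
  H = 153
  T = 45 − 3·153 = -414
  V = 256 + 4·(-414) = -1400
Policy A (H + 26):
  H = 153 + 26 = 179
  T = 45 − 3·179 = -492
  V = 256 + 4·(-492) = -1712
Change in V: -1712 − (-1400) = -312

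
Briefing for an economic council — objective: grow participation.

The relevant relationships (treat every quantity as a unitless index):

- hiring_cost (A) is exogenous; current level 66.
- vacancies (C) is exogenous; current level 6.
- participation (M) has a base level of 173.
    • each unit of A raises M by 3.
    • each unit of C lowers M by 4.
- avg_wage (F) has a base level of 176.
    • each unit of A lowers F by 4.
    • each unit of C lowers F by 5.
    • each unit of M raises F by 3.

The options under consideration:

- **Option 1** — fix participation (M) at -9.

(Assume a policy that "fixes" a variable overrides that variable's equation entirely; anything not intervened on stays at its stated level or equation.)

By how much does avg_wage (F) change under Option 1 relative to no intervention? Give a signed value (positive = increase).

-1068

Baseline:
  A = 66
  C = 6
  M = 173 + 3·66 − 4·6 = 347
  F = 176 − 4·66 − 5·6 + 3·347 = 923
Option 1 (M := -9):
  A = 66
  C = 6
  M = -9
  F = 176 − 4·66 − 5·6 + 3·(-9) = -145
Change in F: -145 − 923 = -1068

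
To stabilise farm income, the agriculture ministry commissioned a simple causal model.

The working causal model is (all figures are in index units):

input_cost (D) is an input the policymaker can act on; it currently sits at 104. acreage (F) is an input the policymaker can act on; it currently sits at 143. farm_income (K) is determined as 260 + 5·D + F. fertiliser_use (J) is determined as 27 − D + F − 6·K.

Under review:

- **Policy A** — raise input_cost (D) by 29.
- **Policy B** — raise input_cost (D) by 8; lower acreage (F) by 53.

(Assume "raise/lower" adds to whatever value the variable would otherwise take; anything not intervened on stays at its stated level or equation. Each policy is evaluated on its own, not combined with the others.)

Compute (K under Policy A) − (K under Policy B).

Policy A (D + 29):
  D = 104 + 29 = 133
  F = 143
  K = 260 + 5·133 + 143 = 1068
Policy B (D + 8, F − 53):
  D = 104 + 8 = 112
  F = 143 − 53 = 90
  K = 260 + 5·112 + 90 = 910
K: 1068 − 910 = 158

158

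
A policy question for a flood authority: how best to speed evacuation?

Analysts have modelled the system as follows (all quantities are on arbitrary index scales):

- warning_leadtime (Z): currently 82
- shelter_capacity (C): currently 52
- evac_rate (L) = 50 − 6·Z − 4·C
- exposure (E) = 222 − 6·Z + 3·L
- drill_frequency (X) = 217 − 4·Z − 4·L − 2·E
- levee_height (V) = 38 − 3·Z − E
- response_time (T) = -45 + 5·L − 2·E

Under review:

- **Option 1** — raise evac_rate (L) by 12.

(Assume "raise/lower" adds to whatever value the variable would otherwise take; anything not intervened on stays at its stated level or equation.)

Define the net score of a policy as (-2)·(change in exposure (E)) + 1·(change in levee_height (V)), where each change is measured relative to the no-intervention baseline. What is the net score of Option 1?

-108

Baseline:
  Z = 82
  C = 52
  L = 50 − 6·82 − 4·52 = -650
  E = 222 − 6·82 + 3·(-650) = -2220
  V = 38 − 3·82 − (-2220) = 2012
Option 1 (L + 12):
  Z = 82
  C = 52
  L = 50 − 6·82 − 4·52 (+12 from intervention) = -638
  E = 222 − 6·82 + 3·(-638) = -2184
  V = 38 − 3·82 − (-2184) = 1976
ΔE = -2184 − (-2220) = 36; ΔV = 1976 − 2012 = -36
Score = (-2)·36 + 1·(-36) = -108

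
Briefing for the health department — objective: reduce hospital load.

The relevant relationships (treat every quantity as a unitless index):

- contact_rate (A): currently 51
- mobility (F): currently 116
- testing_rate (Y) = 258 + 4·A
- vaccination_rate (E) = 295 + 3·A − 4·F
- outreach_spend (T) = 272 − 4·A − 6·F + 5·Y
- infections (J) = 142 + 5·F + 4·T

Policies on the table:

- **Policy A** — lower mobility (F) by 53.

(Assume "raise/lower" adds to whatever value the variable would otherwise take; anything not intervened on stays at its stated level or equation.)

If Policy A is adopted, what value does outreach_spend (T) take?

2000

Policy A (F − 53):
  A = 51
  F = 116 − 53 = 63
  Y = 258 + 4·51 = 462
  T = 272 − 4·51 − 6·63 + 5·462 = 2000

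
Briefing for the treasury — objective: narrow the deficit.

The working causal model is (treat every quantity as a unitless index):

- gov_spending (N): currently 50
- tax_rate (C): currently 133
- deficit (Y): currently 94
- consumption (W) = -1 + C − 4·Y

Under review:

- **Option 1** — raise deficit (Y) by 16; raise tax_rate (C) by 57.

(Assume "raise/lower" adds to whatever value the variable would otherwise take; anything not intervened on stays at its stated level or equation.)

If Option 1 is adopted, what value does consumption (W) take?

Option 1 (Y + 16, C + 57):
  C = 133 + 57 = 190
  Y = 94 + 16 = 110
  W = -1 + 190 − 4·110 = -251

-251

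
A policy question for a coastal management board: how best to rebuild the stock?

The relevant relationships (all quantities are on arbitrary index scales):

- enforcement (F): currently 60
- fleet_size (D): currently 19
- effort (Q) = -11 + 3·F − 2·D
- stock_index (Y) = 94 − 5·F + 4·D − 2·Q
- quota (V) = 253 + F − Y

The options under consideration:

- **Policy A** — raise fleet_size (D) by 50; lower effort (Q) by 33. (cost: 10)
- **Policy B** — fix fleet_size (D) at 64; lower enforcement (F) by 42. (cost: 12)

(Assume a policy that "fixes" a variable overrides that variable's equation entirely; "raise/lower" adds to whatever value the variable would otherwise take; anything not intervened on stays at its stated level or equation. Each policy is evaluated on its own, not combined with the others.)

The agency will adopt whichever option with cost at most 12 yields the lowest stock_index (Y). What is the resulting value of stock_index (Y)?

Policy A (D + 50, Q − 33):
  F = 60
  D = 19 + 50 = 69
  Q = -11 + 3·60 − 2·69 (−33 from intervention) = -2
  Y = 94 − 5·60 + 4·69 − 2·(-2) = 74
Policy B (D := 64, F − 42):
  F = 60 − 42 = 18
  D = 64
  Q = -11 + 3·18 − 2·64 = -85
  Y = 94 − 5·18 + 4·64 − 2·(-85) = 430
Comparing — Policy A: Y=74, Policy B: Y=430. Lowest is 74 (Policy A).

74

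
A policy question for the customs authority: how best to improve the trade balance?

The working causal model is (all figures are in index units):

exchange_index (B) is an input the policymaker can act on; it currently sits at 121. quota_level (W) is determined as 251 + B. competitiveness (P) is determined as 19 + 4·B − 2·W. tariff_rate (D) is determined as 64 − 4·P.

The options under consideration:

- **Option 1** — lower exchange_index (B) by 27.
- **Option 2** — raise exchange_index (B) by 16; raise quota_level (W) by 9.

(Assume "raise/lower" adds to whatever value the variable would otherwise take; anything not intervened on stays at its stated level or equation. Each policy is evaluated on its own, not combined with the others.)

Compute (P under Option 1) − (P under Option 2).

-68

Option 1 (B − 27):
  B = 121 − 27 = 94
  W = 251 + 94 = 345
  P = 19 + 4·94 − 2·345 = -295
Option 2 (B + 16, W + 9):
  B = 121 + 16 = 137
  W = 251 + 137 (+9 from intervention) = 397
  P = 19 + 4·137 − 2·397 = -227
P: -295 − (-227) = -68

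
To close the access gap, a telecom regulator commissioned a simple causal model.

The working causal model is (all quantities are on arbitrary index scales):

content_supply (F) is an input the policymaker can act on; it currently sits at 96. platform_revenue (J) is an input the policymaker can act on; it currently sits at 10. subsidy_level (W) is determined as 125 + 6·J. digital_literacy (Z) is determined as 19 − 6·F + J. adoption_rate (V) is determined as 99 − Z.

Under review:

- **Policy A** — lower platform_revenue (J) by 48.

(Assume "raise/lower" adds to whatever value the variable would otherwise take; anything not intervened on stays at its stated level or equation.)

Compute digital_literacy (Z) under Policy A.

Policy A (J − 48):
  F = 96
  J = 10 − 48 = -38
  Z = 19 − 6·96 + (-38) = -595

-595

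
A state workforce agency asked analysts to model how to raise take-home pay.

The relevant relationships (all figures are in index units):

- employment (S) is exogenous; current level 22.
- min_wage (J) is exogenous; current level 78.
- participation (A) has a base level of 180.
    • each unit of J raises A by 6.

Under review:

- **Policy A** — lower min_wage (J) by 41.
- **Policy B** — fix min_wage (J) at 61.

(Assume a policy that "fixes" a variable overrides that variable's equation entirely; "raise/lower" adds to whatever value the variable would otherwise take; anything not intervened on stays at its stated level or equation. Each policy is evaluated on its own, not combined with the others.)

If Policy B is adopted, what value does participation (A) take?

546

Policy B (J := 61):
  J = 61
  A = 180 + 6·61 = 546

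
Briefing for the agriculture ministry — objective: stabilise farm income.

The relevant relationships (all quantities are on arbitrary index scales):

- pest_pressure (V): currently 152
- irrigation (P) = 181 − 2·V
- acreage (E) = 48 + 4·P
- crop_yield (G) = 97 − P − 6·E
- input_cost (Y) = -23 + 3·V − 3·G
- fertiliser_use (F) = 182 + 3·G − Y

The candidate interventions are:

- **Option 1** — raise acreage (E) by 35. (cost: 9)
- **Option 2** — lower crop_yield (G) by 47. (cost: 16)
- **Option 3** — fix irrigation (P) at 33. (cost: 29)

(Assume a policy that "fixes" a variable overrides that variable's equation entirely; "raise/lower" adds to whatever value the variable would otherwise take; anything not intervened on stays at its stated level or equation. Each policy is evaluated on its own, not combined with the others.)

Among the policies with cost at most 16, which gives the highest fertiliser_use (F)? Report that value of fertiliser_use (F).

16771

Option 1 (E + 35):
  V = 152
  P = 181 − 2·152 = -123
  E = 48 + 4·(-123) (+35 from intervention) = -409
  G = 97 − (-123) − 6·(-409) = 2674
  Y = -23 + 3·152 − 3·2674 = -7589
  F = 182 + 3·2674 − (-7589) = 15793
Option 2 (G − 47):
  V = 152
  P = 181 − 2·152 = -123
  E = 48 + 4·(-123) = -444
  G = 97 − (-123) − 6·(-444) (−47 from intervention) = 2837
  Y = -23 + 3·152 − 3·2837 = -8078
  F = 182 + 3·2837 − (-8078) = 16771
Comparing — Option 1: F=15793, Option 2: F=16771. Highest is 16771 (Option 2).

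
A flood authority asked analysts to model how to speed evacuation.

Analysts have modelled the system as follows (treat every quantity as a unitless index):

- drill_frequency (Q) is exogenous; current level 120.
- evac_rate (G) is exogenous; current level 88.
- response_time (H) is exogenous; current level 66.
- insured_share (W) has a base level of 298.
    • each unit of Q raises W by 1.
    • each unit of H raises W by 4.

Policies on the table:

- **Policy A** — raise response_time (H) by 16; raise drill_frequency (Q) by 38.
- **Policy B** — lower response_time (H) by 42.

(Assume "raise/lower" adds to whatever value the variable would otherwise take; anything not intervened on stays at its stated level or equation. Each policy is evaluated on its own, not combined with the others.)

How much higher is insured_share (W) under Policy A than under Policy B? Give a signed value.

Policy A (H + 16, Q + 38):
  Q = 120 + 38 = 158
  H = 66 + 16 = 82
  W = 298 + 158 + 4·82 = 784
Policy B (H − 42):
  Q = 120
  H = 66 − 42 = 24
  W = 298 + 120 + 4·24 = 514
W: 784 − 514 = 270

270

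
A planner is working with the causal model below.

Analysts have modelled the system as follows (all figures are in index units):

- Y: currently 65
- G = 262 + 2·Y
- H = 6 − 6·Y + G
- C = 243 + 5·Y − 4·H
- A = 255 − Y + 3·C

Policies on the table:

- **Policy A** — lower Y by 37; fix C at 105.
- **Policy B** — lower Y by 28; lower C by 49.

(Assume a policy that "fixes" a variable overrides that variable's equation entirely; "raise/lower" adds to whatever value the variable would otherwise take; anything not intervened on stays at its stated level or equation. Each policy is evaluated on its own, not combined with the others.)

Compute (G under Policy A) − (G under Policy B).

-18

Policy A (Y − 37, C := 105):
  Y = 65 − 37 = 28
  G = 262 + 2·28 = 318
Policy B (Y − 28, C − 49):
  Y = 65 − 28 = 37
  G = 262 + 2·37 = 336
G: 318 − 336 = -18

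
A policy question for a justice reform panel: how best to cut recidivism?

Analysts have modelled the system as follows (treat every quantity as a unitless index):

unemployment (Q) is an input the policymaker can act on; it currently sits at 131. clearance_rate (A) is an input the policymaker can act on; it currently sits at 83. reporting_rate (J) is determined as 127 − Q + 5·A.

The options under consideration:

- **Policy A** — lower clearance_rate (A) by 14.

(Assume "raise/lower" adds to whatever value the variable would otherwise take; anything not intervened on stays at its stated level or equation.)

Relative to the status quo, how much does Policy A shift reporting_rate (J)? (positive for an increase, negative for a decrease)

-70

Baseline:
  Q = 131
  A = 83
  J = 127 − 131 + 5·83 = 411
Policy A (A − 14):
  Q = 131
  A = 83 − 14 = 69
  J = 127 − 131 + 5·69 = 341
Change in J: 341 − 411 = -70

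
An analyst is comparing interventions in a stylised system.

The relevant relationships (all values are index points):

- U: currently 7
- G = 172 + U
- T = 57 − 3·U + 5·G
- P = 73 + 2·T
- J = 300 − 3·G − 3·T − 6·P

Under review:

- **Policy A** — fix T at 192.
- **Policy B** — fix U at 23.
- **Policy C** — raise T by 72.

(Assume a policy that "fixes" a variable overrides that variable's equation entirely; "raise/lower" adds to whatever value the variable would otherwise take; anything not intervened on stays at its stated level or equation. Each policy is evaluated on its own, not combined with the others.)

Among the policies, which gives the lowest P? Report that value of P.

Policy A (T := 192):
  U = 7
  G = 172 + 7 = 179
  T = 192
  P = 73 + 2·192 = 457
Policy B (U := 23):
  U = 23
  G = 172 + 23 = 195
  T = 57 − 3·23 + 5·195 = 963
  P = 73 + 2·963 = 1999
Policy C (T + 72):
  U = 7
  G = 172 + 7 = 179
  T = 57 − 3·7 + 5·179 (+72 from intervention) = 1003
  P = 73 + 2·1003 = 2079
Comparing — Policy A: P=457, Policy B: P=1999, Policy C: P=2079. Lowest is 457 (Policy A).

457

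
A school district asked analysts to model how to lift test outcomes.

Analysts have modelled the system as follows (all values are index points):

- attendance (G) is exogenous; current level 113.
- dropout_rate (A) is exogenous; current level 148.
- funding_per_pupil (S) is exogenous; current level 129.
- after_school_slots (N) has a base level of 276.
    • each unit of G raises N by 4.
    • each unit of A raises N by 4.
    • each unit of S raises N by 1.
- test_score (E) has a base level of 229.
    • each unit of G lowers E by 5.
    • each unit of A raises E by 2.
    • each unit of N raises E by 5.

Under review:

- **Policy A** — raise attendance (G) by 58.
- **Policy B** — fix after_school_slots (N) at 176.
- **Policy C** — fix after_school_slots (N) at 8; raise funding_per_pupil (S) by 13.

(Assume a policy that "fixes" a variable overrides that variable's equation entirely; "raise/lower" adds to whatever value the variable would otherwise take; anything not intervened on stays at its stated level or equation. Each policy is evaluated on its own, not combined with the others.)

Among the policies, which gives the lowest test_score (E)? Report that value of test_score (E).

0

Policy A (G + 58):
  G = 113 + 58 = 171
  A = 148
  S = 129
  N = 276 + 4·171 + 4·148 + 129 = 1681
  E = 229 − 5·171 + 2·148 + 5·1681 = 8075
Policy B (N := 176):
  G = 113
  A = 148
  S = 129
  N = 176
  E = 229 − 5·113 + 2·148 + 5·176 = 840
Policy C (N := 8, S + 13):
  G = 113
  A = 148
  S = 129 + 13 = 142
  N = 8
  E = 229 − 5·113 + 2·148 + 5·8 = 0
Comparing — Policy A: E=8075, Policy B: E=840, Policy C: E=0. Lowest is 0 (Policy C).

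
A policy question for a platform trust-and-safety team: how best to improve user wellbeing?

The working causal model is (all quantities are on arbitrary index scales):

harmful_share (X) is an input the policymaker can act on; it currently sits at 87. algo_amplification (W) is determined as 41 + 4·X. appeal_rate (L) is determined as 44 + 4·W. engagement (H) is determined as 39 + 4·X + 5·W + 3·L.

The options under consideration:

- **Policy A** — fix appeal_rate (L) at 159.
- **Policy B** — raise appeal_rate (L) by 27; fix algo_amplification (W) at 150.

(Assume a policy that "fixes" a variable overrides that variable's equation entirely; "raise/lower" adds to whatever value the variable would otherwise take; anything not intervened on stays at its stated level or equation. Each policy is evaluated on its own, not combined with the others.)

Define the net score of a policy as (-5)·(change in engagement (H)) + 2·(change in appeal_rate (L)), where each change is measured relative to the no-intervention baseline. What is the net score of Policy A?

Baseline:
  X = 87
  W = 41 + 4·87 = 389
  L = 44 + 4·389 = 1600
  H = 39 + 4·87 + 5·389 + 3·1600 = 7132
Policy A (L := 159):
  X = 87
  W = 41 + 4·87 = 389
  L = 159
  H = 39 + 4·87 + 5·389 + 3·159 = 2809
ΔH = 2809 − 7132 = -4323; ΔL = 159 − 1600 = -1441
Score = (-5)·(-4323) + 2·(-1441) = 18733

18733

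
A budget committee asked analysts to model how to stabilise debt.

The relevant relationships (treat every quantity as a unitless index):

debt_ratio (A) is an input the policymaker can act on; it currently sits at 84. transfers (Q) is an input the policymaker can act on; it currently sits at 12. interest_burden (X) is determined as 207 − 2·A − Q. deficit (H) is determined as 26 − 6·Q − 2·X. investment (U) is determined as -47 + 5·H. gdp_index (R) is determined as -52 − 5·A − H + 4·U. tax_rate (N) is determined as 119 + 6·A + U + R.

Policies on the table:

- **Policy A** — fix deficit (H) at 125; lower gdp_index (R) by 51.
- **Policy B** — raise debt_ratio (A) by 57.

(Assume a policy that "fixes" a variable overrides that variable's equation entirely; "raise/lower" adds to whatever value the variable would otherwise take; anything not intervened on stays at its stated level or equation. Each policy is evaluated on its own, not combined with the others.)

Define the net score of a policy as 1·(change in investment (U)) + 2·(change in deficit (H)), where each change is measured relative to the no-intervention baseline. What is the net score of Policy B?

Baseline:
  A = 84
  Q = 12
  X = 207 − 2·84 − 12 = 27
  H = 26 − 6·12 − 2·27 = -100
  U = -47 + 5·(-100) = -547
Policy B (A + 57):
  A = 84 + 57 = 141
  Q = 12
  X = 207 − 2·141 − 12 = -87
  H = 26 − 6·12 − 2·(-87) = 128
  U = -47 + 5·128 = 593
ΔU = 593 − (-547) = 1140; ΔH = 128 − (-100) = 228
Score = 1·1140 + 2·228 = 1596

1596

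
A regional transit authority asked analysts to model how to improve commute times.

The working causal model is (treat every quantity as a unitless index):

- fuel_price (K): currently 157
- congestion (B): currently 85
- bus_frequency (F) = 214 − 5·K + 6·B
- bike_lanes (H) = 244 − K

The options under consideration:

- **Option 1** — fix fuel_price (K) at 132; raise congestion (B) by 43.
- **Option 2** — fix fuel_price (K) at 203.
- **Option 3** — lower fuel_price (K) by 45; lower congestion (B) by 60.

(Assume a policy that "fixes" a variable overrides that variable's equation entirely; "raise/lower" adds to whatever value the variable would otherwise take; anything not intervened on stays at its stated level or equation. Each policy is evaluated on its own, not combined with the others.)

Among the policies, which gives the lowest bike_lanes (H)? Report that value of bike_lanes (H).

41

Option 1 (K := 132, B + 43):
  K = 132
  H = 244 − 132 = 112
Option 2 (K := 203):
  K = 203
  H = 244 − 203 = 41
Option 3 (K − 45, B − 60):
  K = 157 − 45 = 112
  H = 244 − 112 = 132
Comparing — Option 1: H=112, Option 2: H=41, Option 3: H=132. Lowest is 41 (Option 2).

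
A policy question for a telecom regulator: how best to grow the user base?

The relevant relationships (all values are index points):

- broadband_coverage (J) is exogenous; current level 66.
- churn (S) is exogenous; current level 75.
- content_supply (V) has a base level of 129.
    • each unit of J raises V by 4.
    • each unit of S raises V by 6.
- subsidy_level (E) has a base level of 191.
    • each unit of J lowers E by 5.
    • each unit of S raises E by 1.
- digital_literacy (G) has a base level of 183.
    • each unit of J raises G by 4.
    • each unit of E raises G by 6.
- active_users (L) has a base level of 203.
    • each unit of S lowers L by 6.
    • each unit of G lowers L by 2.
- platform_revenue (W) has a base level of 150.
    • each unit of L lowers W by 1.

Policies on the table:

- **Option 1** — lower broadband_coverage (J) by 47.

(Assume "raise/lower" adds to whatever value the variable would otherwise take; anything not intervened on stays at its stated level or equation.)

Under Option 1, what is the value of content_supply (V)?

655

Option 1 (J − 47):
  J = 66 − 47 = 19
  S = 75
  V = 129 + 4·19 + 6·75 = 655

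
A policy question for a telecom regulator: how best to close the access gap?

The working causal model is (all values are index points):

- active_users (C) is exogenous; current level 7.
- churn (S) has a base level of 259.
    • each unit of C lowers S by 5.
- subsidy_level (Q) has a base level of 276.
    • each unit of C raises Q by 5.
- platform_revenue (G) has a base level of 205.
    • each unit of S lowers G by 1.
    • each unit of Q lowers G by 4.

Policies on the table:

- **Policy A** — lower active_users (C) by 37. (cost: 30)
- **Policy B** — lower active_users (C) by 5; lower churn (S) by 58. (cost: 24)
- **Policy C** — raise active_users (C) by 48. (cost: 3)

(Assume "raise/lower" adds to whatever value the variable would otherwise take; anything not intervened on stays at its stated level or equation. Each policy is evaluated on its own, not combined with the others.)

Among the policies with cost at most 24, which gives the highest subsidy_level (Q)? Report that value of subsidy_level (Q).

551

Policy B (C − 5, S − 58):
  C = 7 − 5 = 2
  Q = 276 + 5·2 = 286
Policy C (C + 48):
  C = 7 + 48 = 55
  Q = 276 + 5·55 = 551
Comparing — Policy B: Q=286, Policy C: Q=551. Highest is 551 (Policy C).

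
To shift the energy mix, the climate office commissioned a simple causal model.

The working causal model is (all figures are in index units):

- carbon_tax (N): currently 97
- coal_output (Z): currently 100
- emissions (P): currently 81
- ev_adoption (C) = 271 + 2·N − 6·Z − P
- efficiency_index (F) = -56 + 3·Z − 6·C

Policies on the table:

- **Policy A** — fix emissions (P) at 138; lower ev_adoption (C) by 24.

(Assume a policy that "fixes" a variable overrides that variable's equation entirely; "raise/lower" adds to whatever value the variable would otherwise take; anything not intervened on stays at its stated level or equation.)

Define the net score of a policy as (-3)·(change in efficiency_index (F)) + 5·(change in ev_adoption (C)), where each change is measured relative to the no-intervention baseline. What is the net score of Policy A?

Baseline:
  N = 97
  Z = 100
  P = 81
  C = 271 + 2·97 − 6·100 − 81 = -216
  F = -56 + 3·100 − 6·(-216) = 1540
Policy A (P := 138, C − 24):
  N = 97
  Z = 100
  P = 138
  C = 271 + 2·97 − 6·100 − 138 (−24 from intervention) = -297
  F = -56 + 3·100 − 6·(-297) = 2026
ΔF = 2026 − 1540 = 486; ΔC = -297 − (-216) = -81
Score = (-3)·486 + 5·(-81) = -1863

-1863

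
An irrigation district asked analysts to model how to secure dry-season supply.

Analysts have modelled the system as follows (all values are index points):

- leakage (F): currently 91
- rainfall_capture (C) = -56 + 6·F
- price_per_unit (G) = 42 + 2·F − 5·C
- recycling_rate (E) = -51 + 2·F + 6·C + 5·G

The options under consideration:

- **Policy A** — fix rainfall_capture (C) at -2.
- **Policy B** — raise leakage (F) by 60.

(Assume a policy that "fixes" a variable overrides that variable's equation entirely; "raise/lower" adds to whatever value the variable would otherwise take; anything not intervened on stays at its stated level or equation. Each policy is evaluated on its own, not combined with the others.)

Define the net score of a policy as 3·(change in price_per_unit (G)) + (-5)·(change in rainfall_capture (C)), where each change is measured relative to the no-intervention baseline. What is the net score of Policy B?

-6840

Baseline:
  F = 91
  C = -56 + 6·91 = 490
  G = 42 + 2·91 − 5·490 = -2226
Policy B (F + 60):
  F = 91 + 60 = 151
  C = -56 + 6·151 = 850
  G = 42 + 2·151 − 5·850 = -3906
ΔG = -3906 − (-2226) = -1680; ΔC = 850 − 490 = 360
Score = 3·(-1680) + (-5)·360 = -6840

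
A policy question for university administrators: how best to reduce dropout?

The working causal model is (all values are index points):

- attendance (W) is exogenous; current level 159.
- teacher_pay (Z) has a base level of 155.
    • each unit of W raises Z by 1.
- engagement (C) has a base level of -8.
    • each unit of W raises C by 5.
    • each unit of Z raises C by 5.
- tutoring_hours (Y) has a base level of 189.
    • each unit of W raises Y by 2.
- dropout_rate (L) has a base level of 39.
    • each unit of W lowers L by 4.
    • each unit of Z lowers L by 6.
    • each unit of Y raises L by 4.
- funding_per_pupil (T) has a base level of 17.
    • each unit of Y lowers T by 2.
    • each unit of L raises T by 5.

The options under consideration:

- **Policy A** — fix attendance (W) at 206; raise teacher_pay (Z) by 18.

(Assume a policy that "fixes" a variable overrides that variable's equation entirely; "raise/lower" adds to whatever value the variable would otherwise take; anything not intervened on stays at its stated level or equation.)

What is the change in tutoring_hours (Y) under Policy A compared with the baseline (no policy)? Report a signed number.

Baseline:
  W = 159
  Y = 189 + 2·159 = 507
Policy A (W := 206, Z + 18):
  W = 206
  Y = 189 + 2·206 = 601
Change in Y: 601 − 507 = 94

94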